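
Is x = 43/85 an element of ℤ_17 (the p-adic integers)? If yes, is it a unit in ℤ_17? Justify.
x ∉ ℤ_17 (v_17(x) = -1 < 0)

ℤ_17 = {x ∈ ℚ_17 : v_17(x) ≥ 0} and ℤ_17^× = {x ∈ ℤ_17 : v_17(x) = 0}. Here v_17(43/85) = v_17(num) − v_17(den) = -1; compare against these criteria.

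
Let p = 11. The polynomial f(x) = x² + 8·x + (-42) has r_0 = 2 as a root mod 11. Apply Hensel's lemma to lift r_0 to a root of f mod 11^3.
r_2 = 629 (mod 1331)

Hensel: r_{i+1} = r_i − f(r_i)·(f′(r_i))^{-1} mod 11^{i+2}, f′(x) = 2x + 8. Iterate:
  r_0 = 2 (mod 11)
  r_1 = 24 (mod 121)
  r_2 = 629 (mod 1331)
Final: r = 629 satisfies f(r) ≡ 0 mod 11^3.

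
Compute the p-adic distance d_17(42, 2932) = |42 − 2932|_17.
d_17(42, 2932) = 1/289

Step 1 — x − y = 42 − 2932 = -2890. Step 2 — v_17(-2890) = 2 (factor: -2890 = −(17^2 · 10); the sign does not affect v_p). Step 3 — |x − y|_17 = 17^{-2} = 1/289.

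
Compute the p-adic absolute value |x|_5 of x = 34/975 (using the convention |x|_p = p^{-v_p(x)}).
|34/975|_5 = 25

Step 1 — compute v_5(x) by factoring powers of 5 out of the numerator and denominator: v_5(34/975) = -2. Step 2 — apply |x|_p = p^{-v_p(x)} = 5^{2} = 25.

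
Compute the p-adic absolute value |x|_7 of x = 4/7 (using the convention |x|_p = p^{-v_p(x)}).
|4/7|_7 = 7

Step 1 — compute v_7(x) by factoring powers of 7 out of the numerator and denominator: v_7(4/7) = -1. Step 2 — apply |x|_p = p^{-v_p(x)} = 7^{1} = 7.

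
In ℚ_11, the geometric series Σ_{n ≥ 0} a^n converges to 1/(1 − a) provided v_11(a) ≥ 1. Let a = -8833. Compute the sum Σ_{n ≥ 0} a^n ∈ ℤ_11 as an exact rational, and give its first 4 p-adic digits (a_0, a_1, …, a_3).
Σ a^n = 1/(1 − a) = 1/8834;  first 4 digits = (1, 0, 4, 4)

v_11(a) = 2 ≥ 1, so the series converges in ℤ_11 to 1/(1 − a) = 1/(1 − (-8833)) = 1/8834. Expand this rational in ℤ_11: compute digits iteratively via d_i = x_i mod 11, x_{i+1} = (x_i − d_i)/11. The first 4 digits are (1, 0, 4, 4).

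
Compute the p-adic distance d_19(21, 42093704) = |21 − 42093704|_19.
d_19(21, 42093704) = 1/2476099

Step 1 — x − y = 21 − 42093704 = -42093683. Step 2 — v_19(-42093683) = 5 (factor: -42093683 = −(19^5 · 17); the sign does not affect v_p). Step 3 — |x − y|_19 = 19^{-5} = 1/2476099.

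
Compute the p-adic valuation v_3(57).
v_3(57) = 1

v_3(n) is the largest exponent k such that 3^k divides n. Factor out: 57 = 3^1 · 19. (Sign doesn't affect v_p.) So v_3(57) = 1.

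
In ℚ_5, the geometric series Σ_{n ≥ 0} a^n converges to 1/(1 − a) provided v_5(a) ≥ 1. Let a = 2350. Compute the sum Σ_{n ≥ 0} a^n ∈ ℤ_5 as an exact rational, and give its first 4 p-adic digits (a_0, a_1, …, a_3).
Σ a^n = 1/(1 − a) = -1/2349;  first 4 digits = (1, 0, 4, 3)

v_5(a) = 2 ≥ 1, so the series converges in ℤ_5 to 1/(1 − a) = 1/(1 − 2350) = -1/2349. Expand this rational in ℤ_5: compute digits iteratively via d_i = x_i mod 5, x_{i+1} = (x_i − d_i)/5. The first 4 digits are (1, 0, 4, 3).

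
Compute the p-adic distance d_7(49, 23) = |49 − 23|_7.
d_7(49, 23) = 1

Step 1 — x − y = 49 − 23 = 26. Step 2 — v_7(26) = 0 (factor: 26 = (7^0 · 26); the sign does not affect v_p). Step 3 — |x − y|_7 = 7^{0} = 1.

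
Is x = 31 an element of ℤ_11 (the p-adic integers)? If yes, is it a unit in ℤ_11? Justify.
x ∈ ℤ_11^× (unit); v_11(x) = 0

ℤ_11 = {x ∈ ℚ_11 : v_11(x) ≥ 0} and ℤ_11^× = {x ∈ ℤ_11 : v_11(x) = 0}. Here v_11(31) = v_11(num) − v_11(den) = 0; compare against these criteria.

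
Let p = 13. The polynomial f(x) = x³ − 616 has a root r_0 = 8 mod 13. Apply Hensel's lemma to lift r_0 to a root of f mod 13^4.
r_3 = 24422 (mod 28561)

Hensel: r_{i+1} = r_i − f(r_i)/f′(r_i) mod 13^{i+2}, where f′(x) = 3x². Iterate:
  r_0 = 8 (mod 13)
  r_1 = 86 (mod 169)
  r_2 = 255 (mod 2197)
  r_3 = 24422 (mod 28561)
Final: r = 24422 with f(r) ≡ 0 mod 13^4.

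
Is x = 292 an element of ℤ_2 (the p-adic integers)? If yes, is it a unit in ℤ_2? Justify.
x ∈ ℤ_2 but not a unit; v_2(x) = 2 > 0

ℤ_2 = {x ∈ ℚ_2 : v_2(x) ≥ 0} and ℤ_2^× = {x ∈ ℤ_2 : v_2(x) = 0}. Here v_2(292) = v_2(num) − v_2(den) = 2; compare against these criteria.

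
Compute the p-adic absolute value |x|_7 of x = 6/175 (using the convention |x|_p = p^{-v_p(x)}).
|6/175|_7 = 7

Step 1 — compute v_7(x) by factoring powers of 7 out of the numerator and denominator: v_7(6/175) = -1. Step 2 — apply |x|_p = p^{-v_p(x)} = 7^{1} = 7.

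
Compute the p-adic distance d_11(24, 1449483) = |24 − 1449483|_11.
d_11(24, 1449483) = 1/161051

Step 1 — x − y = 24 − 1449483 = -1449459. Step 2 — v_11(-1449459) = 5 (factor: -1449459 = −(11^5 · 9); the sign does not affect v_p). Step 3 — |x − y|_11 = 11^{-5} = 1/161051.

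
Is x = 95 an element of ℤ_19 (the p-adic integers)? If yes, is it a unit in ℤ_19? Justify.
x ∈ ℤ_19 but not a unit; v_19(x) = 1 > 0

ℤ_19 = {x ∈ ℚ_19 : v_19(x) ≥ 0} and ℤ_19^× = {x ∈ ℤ_19 : v_19(x) = 0}. Here v_19(95) = v_19(num) − v_19(den) = 1; compare against these criteria.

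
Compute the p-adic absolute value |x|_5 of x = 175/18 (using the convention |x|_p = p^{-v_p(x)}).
|175/18|_5 = 1/25

Step 1 — compute v_5(x) by factoring powers of 5 out of the numerator and denominator: v_5(175/18) = 2. Step 2 — apply |x|_p = p^{-v_p(x)} = 5^{-2} = 1/25.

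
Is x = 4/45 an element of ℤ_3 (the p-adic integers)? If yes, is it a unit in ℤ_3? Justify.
x ∉ ℤ_3 (v_3(x) = -2 < 0)

ℤ_3 = {x ∈ ℚ_3 : v_3(x) ≥ 0} and ℤ_3^× = {x ∈ ℤ_3 : v_3(x) = 0}. Here v_3(4/45) = v_3(num) − v_3(den) = -2; compare against these criteria.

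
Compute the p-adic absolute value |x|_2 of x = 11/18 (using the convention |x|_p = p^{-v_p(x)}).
|11/18|_2 = 2

Step 1 — compute v_2(x) by factoring powers of 2 out of the numerator and denominator: v_2(11/18) = -1. Step 2 — apply |x|_p = p^{-v_p(x)} = 2^{1} = 2.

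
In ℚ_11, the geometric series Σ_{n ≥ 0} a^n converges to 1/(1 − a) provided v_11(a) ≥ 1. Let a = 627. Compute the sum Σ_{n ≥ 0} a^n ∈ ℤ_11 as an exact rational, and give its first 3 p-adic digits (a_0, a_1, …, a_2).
Σ a^n = 1/(1 − a) = -1/626;  first 3 digits = (1, 2, 9)

v_11(a) = 1 ≥ 1, so the series converges in ℤ_11 to 1/(1 − a) = 1/(1 − 627) = -1/626. Expand this rational in ℤ_11: compute digits iteratively via d_i = x_i mod 11, x_{i+1} = (x_i − d_i)/11. The first 3 digits are (1, 2, 9).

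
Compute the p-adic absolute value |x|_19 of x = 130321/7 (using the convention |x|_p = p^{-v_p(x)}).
|130321/7|_19 = 1/130321

Step 1 — compute v_19(x) by factoring powers of 19 out of the numerator and denominator: v_19(130321/7) = 4. Step 2 — apply |x|_p = p^{-v_p(x)} = 19^{-4} = 1/130321.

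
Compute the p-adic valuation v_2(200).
v_2(200) = 3

v_2(n) is the largest exponent k such that 2^k divides n. Factor out: 200 = 2^3 · 25. (Sign doesn't affect v_p.) So v_2(200) = 3.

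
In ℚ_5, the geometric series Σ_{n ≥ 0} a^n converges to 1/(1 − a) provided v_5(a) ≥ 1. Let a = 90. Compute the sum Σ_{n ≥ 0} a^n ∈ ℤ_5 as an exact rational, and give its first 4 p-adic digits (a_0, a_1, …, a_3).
Σ a^n = 1/(1 − a) = -1/89;  first 4 digits = (1, 3, 2, 2)

v_5(a) = 1 ≥ 1, so the series converges in ℤ_5 to 1/(1 − a) = 1/(1 − 90) = -1/89. Expand this rational in ℤ_5: compute digits iteratively via d_i = x_i mod 5, x_{i+1} = (x_i − d_i)/5. The first 4 digits are (1, 3, 2, 2).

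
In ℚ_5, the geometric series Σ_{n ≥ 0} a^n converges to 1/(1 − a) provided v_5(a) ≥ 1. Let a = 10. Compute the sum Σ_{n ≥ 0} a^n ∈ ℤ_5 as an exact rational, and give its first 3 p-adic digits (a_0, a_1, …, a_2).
Σ a^n = 1/(1 − a) = -1/9;  first 3 digits = (1, 2, 4)

v_5(a) = 1 ≥ 1, so the series converges in ℤ_5 to 1/(1 − a) = 1/(1 − 10) = -1/9. Expand this rational in ℤ_5: compute digits iteratively via d_i = x_i mod 5, x_{i+1} = (x_i − d_i)/5. The first 3 digits are (1, 2, 4).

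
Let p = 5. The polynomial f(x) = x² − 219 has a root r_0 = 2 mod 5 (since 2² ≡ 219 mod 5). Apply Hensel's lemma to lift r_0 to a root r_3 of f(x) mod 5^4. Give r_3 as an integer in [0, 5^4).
r_3 = 562 (mod 625)

Hensel's recurrence: r_{i+1} = r_i − f(r_i)·(f′(r_i))^{-1} mod 5^{i+2}, with f′(x) = 2x. Iterate:
  r_0 = 2 (mod 5)
  r_1 = 12 (mod 25)
  r_2 = 62 (mod 125)
  r_3 = 562 (mod 625)
Final: r_3 = 562, and one checks f(r_3) ≡ 0 mod 5^4.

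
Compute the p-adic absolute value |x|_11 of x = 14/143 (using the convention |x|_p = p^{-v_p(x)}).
|14/143|_11 = 11

Step 1 — compute v_11(x) by factoring powers of 11 out of the numerator and denominator: v_11(14/143) = -1. Step 2 — apply |x|_p = p^{-v_p(x)} = 11^{1} = 11.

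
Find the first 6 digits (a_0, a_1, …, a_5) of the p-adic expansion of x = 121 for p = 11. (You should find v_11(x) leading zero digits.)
(a_0, …, a_5) = (0, 0, 1, 0, 0, 0)

v_11(121) = 2, so a_0 = ... = a_1 = 0. Factor out: x = 11^2 · u with u = 1 a unit in ℤ_11. Expand u iteratively via a_{v+i} = u_i mod 11, u_{i+1} = (u_i − a_{v+i})/11:
  u_0 = 1;  a_2 = 1;  u_1 = (u_0 − 1)/11 = 0
  u_1 = 0;  a_3 = 0;  u_2 = (u_1 − 0)/11 = 0
  u_2 = 0;  a_4 = 0;  u_3 = (u_2 − 0)/11 = 0
  u_3 = 0;  a_5 = 0;  u_4 = (u_3 − 0)/11 = 0
Digits: (0, 0, 1, 0, 0, 0).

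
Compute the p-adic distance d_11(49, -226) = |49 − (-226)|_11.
d_11(49, -226) = 1/11

Step 1 — x − y = 49 − (-226) = 275. Step 2 — v_11(275) = 1 (factor: 275 = (11^1 · 25); the sign does not affect v_p). Step 3 — |x − y|_11 = 11^{-1} = 1/11.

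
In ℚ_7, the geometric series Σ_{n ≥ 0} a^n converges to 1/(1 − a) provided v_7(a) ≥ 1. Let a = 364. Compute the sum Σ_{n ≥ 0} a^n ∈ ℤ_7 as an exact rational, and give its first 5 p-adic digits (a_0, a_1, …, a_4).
Σ a^n = 1/(1 − a) = -1/363;  first 5 digits = (1, 3, 2, 1, 0)

v_7(a) = 1 ≥ 1, so the series converges in ℤ_7 to 1/(1 − a) = 1/(1 − 364) = -1/363. Expand this rational in ℤ_7: compute digits iteratively via d_i = x_i mod 7, x_{i+1} = (x_i − d_i)/7. The first 5 digits are (1, 3, 2, 1, 0).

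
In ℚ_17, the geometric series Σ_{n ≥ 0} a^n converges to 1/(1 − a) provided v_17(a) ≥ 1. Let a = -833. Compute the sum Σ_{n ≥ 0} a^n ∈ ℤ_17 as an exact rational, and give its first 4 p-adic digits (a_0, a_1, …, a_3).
Σ a^n = 1/(1 − a) = 1/834;  first 4 digits = (1, 2, 1, 13)

v_17(a) = 1 ≥ 1, so the series converges in ℤ_17 to 1/(1 − a) = 1/(1 − (-833)) = 1/834. Expand this rational in ℤ_17: compute digits iteratively via d_i = x_i mod 17, x_{i+1} = (x_i − d_i)/17. The first 4 digits are (1, 2, 1, 13).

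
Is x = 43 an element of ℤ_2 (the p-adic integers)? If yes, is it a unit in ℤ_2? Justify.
x ∈ ℤ_2^× (unit); v_2(x) = 0

ℤ_2 = {x ∈ ℚ_2 : v_2(x) ≥ 0} and ℤ_2^× = {x ∈ ℤ_2 : v_2(x) = 0}. Here v_2(43) = v_2(num) − v_2(den) = 0; compare against these criteria.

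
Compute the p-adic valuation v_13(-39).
v_13(-39) = 1

v_13(n) is the largest exponent k such that 13^k divides n. Factor out: -39 = -13^1 · 3. (Sign doesn't affect v_p.) So v_13(-39) = 1.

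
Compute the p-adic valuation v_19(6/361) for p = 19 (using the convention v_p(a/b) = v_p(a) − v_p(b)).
v_19(6/361) = -2

Factor powers of 19 from the numerator and denominator of the reduced fraction: 6 = 19^0 · 6 and 361 = 19^2 · 1. Apply v_p(a/b) = v_p(a) − v_p(b): v_19(6/361) = 0 − 2 = -2.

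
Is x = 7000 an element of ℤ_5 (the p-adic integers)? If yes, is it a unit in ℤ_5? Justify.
x ∈ ℤ_5 but not a unit; v_5(x) = 3 > 0

ℤ_5 = {x ∈ ℚ_5 : v_5(x) ≥ 0} and ℤ_5^× = {x ∈ ℤ_5 : v_5(x) = 0}. Here v_5(7000) = v_5(num) − v_5(den) = 3; compare against these criteria.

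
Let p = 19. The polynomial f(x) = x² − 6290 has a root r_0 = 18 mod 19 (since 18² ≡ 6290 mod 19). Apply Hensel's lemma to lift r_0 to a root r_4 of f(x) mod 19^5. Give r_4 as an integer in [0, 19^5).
r_4 = 1772794 (mod 2476099)

Hensel's recurrence: r_{i+1} = r_i − f(r_i)·(f′(r_i))^{-1} mod 19^{i+2}, with f′(x) = 2x. Iterate:
  r_0 = 18 (mod 19)
  r_1 = 284 (mod 361)
  r_2 = 3172 (mod 6859)
  r_3 = 78621 (mod 130321)
  r_4 = 1772794 (mod 2476099)
Final: r_4 = 1772794, and one checks f(r_4) ≡ 0 mod 19^5.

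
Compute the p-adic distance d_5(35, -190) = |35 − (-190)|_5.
d_5(35, -190) = 1/25

Step 1 — x − y = 35 − (-190) = 225. Step 2 — v_5(225) = 2 (factor: 225 = (5^2 · 9); the sign does not affect v_p). Step 3 — |x − y|_5 = 5^{-2} = 1/25.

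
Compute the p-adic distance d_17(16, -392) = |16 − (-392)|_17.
d_17(16, -392) = 1/17

Step 1 — x − y = 16 − (-392) = 408. Step 2 — v_17(408) = 1 (factor: 408 = (17^1 · 24); the sign does not affect v_p). Step 3 — |x − y|_17 = 17^{-1} = 1/17.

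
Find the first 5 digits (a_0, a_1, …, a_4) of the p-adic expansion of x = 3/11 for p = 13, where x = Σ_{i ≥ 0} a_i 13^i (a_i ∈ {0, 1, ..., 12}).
(a_0, …, a_4) = (5, 2, 1, 7, 3)

v_13(3/11) = 0 (numerator and denominator both coprime to 13), so x ∈ ℤ_13^×. Compute digits iteratively via a_i = x_i mod 13, x_{i+1} = (x_i − a_i)/13, with x_0 = x:
  x_0 = 3/11;  a_0 = 5;  x_1 = (x_0 − 5)/13 = -4/11
  x_1 = -4/11;  a_1 = 2;  x_2 = (x_1 − 2)/13 = -2/11
  x_2 = -2/11;  a_2 = 1;  x_3 = (x_2 − 1)/13 = -1/11
  x_3 = -1/11;  a_3 = 7;  x_4 = (x_3 − 7)/13 = -6/11
  x_4 = -6/11;  a_4 = 3;  x_5 = (x_4 − 3)/13 = -3/11
Digits: (5, 2, 1, 7, 3).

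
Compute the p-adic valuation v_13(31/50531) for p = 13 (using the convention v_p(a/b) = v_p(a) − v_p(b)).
v_13(31/50531) = -3

Factor powers of 13 from the numerator and denominator of the reduced fraction: 31 = 13^0 · 31 and 50531 = 13^3 · 23. Apply v_p(a/b) = v_p(a) − v_p(b): v_13(31/50531) = 0 − 3 = -3.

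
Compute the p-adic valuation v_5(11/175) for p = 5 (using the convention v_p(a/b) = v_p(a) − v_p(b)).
v_5(11/175) = -2

Factor powers of 5 from the numerator and denominator of the reduced fraction: 11 = 5^0 · 11 and 175 = 5^2 · 7. Apply v_p(a/b) = v_p(a) − v_p(b): v_5(11/175) = 0 − 2 = -2.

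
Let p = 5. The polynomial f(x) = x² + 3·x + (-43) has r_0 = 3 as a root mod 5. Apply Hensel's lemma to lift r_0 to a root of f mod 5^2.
r_1 = 3 (mod 25)

Hensel: r_{i+1} = r_i − f(r_i)·(f′(r_i))^{-1} mod 5^{i+2}, f′(x) = 2x + 3. Iterate:
  r_0 = 3 (mod 5)
  r_1 = 3 (mod 25)
Final: r = 3 satisfies f(r) ≡ 0 mod 5^2.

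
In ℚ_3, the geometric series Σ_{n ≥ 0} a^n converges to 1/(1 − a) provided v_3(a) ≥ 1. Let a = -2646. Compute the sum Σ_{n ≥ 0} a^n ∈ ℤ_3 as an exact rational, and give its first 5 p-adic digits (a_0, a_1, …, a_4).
Σ a^n = 1/(1 − a) = 1/2647;  first 5 digits = (1, 0, 0, 1, 0)

v_3(a) = 3 ≥ 1, so the series converges in ℤ_3 to 1/(1 − a) = 1/(1 − (-2646)) = 1/2647. Expand this rational in ℤ_3: compute digits iteratively via d_i = x_i mod 3, x_{i+1} = (x_i − d_i)/3. The first 5 digits are (1, 0, 0, 1, 0).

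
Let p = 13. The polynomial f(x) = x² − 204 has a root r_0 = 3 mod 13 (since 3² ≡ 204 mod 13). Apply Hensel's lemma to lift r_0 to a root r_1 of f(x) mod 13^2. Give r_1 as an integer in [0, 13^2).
r_1 = 120 (mod 169)

Hensel's recurrence: r_{i+1} = r_i − f(r_i)·(f′(r_i))^{-1} mod 13^{i+2}, with f′(x) = 2x. Iterate:
  r_0 = 3 (mod 13)
  r_1 = 120 (mod 169)
Final: r_1 = 120, and one checks f(r_1) ≡ 0 mod 13^2.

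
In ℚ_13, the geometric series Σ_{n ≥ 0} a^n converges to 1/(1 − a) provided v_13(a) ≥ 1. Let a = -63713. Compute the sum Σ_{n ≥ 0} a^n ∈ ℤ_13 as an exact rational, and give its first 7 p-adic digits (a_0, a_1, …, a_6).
Σ a^n = 1/(1 − a) = 1/63714;  first 7 digits = (1, 0, 0, 10, 10, 12, 8)

v_13(a) = 3 ≥ 1, so the series converges in ℤ_13 to 1/(1 − a) = 1/(1 − (-63713)) = 1/63714. Expand this rational in ℤ_13: compute digits iteratively via d_i = x_i mod 13, x_{i+1} = (x_i − d_i)/13. The first 7 digits are (1, 0, 0, 10, 10, 12, 8).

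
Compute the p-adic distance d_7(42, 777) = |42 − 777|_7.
d_7(42, 777) = 1/49

Step 1 — x − y = 42 − 777 = -735. Step 2 — v_7(-735) = 2 (factor: -735 = −(7^2 · 15); the sign does not affect v_p). Step 3 — |x − y|_7 = 7^{-2} = 1/49.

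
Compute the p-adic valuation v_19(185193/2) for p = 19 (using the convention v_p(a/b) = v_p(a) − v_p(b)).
v_19(185193/2) = 3

Factor powers of 19 from the numerator and denominator of the reduced fraction: 185193 = 19^3 · 27 and 2 = 19^0 · 2. Apply v_p(a/b) = v_p(a) − v_p(b): v_19(185193/2) = 3 − 0 = 3.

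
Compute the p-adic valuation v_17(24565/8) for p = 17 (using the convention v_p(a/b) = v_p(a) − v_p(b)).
v_17(24565/8) = 3

Factor powers of 17 from the numerator and denominator of the reduced fraction: 24565 = 17^3 · 5 and 8 = 17^0 · 8. Apply v_p(a/b) = v_p(a) − v_p(b): v_17(24565/8) = 3 − 0 = 3.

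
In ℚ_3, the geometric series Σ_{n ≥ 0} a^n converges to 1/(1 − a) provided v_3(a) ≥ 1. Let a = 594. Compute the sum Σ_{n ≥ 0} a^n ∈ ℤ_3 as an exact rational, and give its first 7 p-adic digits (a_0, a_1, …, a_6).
Σ a^n = 1/(1 − a) = -1/593;  first 7 digits = (1, 0, 0, 1, 1, 2, 1)

v_3(a) = 3 ≥ 1, so the series converges in ℤ_3 to 1/(1 − a) = 1/(1 − 594) = -1/593. Expand this rational in ℤ_3: compute digits iteratively via d_i = x_i mod 3, x_{i+1} = (x_i − d_i)/3. The first 7 digits are (1, 0, 0, 1, 1, 2, 1).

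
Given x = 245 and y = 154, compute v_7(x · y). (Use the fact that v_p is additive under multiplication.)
v_7(37730) = 3

v_p(x) = 2 (factor: 245 = 7^2 · 5); v_p(y) = 1 (factor: 154 = 7^1 · 22). Additivity: v_p(xy) = v_p(x) + v_p(y) = 2 + 1 = 3. (Direct check: xy = 37730 = 7^3 · (110).)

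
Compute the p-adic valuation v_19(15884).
v_19(15884) = 2

v_19(n) is the largest exponent k such that 19^k divides n. Factor out: 15884 = 19^2 · 44. (Sign doesn't affect v_p.) So v_19(15884) = 2.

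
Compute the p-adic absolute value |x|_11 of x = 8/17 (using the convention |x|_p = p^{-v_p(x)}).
|8/17|_11 = 1

Step 1 — compute v_11(x) by factoring powers of 11 out of the numerator and denominator: v_11(8/17) = 0. Step 2 — apply |x|_p = p^{-v_p(x)} = 11^{0} = 1.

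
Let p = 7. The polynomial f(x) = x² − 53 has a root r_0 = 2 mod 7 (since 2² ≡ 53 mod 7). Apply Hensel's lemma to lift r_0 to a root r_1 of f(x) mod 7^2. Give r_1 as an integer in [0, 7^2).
r_1 = 2 (mod 49)

Hensel's recurrence: r_{i+1} = r_i − f(r_i)·(f′(r_i))^{-1} mod 7^{i+2}, with f′(x) = 2x. Iterate:
  r_0 = 2 (mod 7)
  r_1 = 2 (mod 49)
Final: r_1 = 2, and one checks f(r_1) ≡ 0 mod 7^2.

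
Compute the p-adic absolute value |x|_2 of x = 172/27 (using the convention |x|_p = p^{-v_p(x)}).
|172/27|_2 = 1/4

Step 1 — compute v_2(x) by factoring powers of 2 out of the numerator and denominator: v_2(172/27) = 2. Step 2 — apply |x|_p = p^{-v_p(x)} = 2^{-2} = 1/4.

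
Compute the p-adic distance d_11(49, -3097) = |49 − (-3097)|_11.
d_11(49, -3097) = 1/121

Step 1 — x − y = 49 − (-3097) = 3146. Step 2 — v_11(3146) = 2 (factor: 3146 = (11^2 · 26); the sign does not affect v_p). Step 3 — |x − y|_11 = 11^{-2} = 1/121.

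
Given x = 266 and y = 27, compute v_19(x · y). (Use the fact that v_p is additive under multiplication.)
v_19(7182) = 1

v_p(x) = 1 (factor: 266 = 19^1 · 14); v_p(y) = 0 (factor: 27 = 19^0 · 27). Additivity: v_p(xy) = v_p(x) + v_p(y) = 1 + 0 = 1. (Direct check: xy = 7182 = 19^1 · (378).)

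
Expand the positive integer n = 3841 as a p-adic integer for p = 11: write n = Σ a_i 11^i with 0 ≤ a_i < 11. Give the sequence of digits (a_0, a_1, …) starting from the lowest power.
(a_0, a_1, …) = (2, 8, 9, 2)

Repeated division by 11 gives the digits low-to-high: 3841 = 2 + 8·11^1 + 9·11^2 + 2·11^3. Digit sequence: (2, 8, 9, 2).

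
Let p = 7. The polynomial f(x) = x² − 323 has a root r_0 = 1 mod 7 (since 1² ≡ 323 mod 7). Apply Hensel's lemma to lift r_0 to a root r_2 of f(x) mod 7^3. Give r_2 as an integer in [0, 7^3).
r_2 = 64 (mod 343)

Hensel's recurrence: r_{i+1} = r_i − f(r_i)·(f′(r_i))^{-1} mod 7^{i+2}, with f′(x) = 2x. Iterate:
  r_0 = 1 (mod 7)
  r_1 = 15 (mod 49)
  r_2 = 64 (mod 343)
Final: r_2 = 64, and one checks f(r_2) ≡ 0 mod 7^3.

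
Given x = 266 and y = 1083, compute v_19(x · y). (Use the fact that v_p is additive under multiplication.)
v_19(288078) = 3

v_p(x) = 1 (factor: 266 = 19^1 · 14); v_p(y) = 2 (factor: 1083 = 19^2 · 3). Additivity: v_p(xy) = v_p(x) + v_p(y) = 1 + 2 = 3. (Direct check: xy = 288078 = 19^3 · (42).)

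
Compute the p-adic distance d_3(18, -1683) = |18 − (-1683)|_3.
d_3(18, -1683) = 1/243

Step 1 — x − y = 18 − (-1683) = 1701. Step 2 — v_3(1701) = 5 (factor: 1701 = (3^5 · 7); the sign does not affect v_p). Step 3 — |x − y|_3 = 3^{-5} = 1/243.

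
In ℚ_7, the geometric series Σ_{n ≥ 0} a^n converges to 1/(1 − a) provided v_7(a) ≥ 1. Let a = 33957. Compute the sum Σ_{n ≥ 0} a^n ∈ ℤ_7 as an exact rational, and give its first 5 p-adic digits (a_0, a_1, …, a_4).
Σ a^n = 1/(1 − a) = -1/33956;  first 5 digits = (1, 0, 0, 1, 0)

v_7(a) = 3 ≥ 1, so the series converges in ℤ_7 to 1/(1 − a) = 1/(1 − 33957) = -1/33956. Expand this rational in ℤ_7: compute digits iteratively via d_i = x_i mod 7, x_{i+1} = (x_i − d_i)/7. The first 5 digits are (1, 0, 0, 1, 0).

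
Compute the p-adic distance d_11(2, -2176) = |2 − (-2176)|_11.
d_11(2, -2176) = 1/121

Step 1 — x − y = 2 − (-2176) = 2178. Step 2 — v_11(2178) = 2 (factor: 2178 = (11^2 · 18); the sign does not affect v_p). Step 3 — |x − y|_11 = 11^{-2} = 1/121.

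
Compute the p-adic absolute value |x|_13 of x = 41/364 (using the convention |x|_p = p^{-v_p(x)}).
|41/364|_13 = 13

Step 1 — compute v_13(x) by factoring powers of 13 out of the numerator and denominator: v_13(41/364) = -1. Step 2 — apply |x|_p = p^{-v_p(x)} = 13^{1} = 13.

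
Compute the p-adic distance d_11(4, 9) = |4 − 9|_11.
d_11(4, 9) = 1

Step 1 — x − y = 4 − 9 = -5. Step 2 — v_11(-5) = 0 (factor: -5 = −(11^0 · 5); the sign does not affect v_p). Step 3 — |x − y|_11 = 11^{0} = 1.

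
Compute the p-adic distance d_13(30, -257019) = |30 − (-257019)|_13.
d_13(30, -257019) = 1/28561

Step 1 — x − y = 30 − (-257019) = 257049. Step 2 — v_13(257049) = 4 (factor: 257049 = (13^4 · 9); the sign does not affect v_p). Step 3 — |x − y|_13 = 13^{-4} = 1/28561.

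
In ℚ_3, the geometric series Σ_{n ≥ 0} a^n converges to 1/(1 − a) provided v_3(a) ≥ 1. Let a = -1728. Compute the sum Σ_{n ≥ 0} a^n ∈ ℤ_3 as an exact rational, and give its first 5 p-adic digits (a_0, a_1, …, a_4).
Σ a^n = 1/(1 − a) = 1/1729;  first 5 digits = (1, 0, 0, 2, 2)

v_3(a) = 3 ≥ 1, so the series converges in ℤ_3 to 1/(1 − a) = 1/(1 − (-1728)) = 1/1729. Expand this rational in ℤ_3: compute digits iteratively via d_i = x_i mod 3, x_{i+1} = (x_i − d_i)/3. The first 5 digits are (1, 0, 0, 2, 2).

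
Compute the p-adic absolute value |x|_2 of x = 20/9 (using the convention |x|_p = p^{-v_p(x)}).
|20/9|_2 = 1/4

Step 1 — compute v_2(x) by factoring powers of 2 out of the numerator and denominator: v_2(20/9) = 2. Step 2 — apply |x|_p = p^{-v_p(x)} = 2^{-2} = 1/4.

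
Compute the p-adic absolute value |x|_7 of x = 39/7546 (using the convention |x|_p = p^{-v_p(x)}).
|39/7546|_7 = 343

Step 1 — compute v_7(x) by factoring powers of 7 out of the numerator and denominator: v_7(39/7546) = -3. Step 2 — apply |x|_p = p^{-v_p(x)} = 7^{3} = 343.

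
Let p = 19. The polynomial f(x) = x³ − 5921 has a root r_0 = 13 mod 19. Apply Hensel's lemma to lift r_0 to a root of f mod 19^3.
r_2 = 4687 (mod 6859)

Hensel: r_{i+1} = r_i − f(r_i)/f′(r_i) mod 19^{i+2}, where f′(x) = 3x². Iterate:
  r_0 = 13 (mod 19)
  r_1 = 355 (mod 361)
  r_2 = 4687 (mod 6859)
Final: r = 4687 with f(r) ≡ 0 mod 19^3.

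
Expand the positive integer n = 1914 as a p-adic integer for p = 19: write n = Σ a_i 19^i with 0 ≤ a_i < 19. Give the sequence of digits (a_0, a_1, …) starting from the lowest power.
(a_0, a_1, …) = (14, 5, 5)

Repeated division by 19 gives the digits low-to-high: 1914 = 14 + 5·19^1 + 5·19^2. Digit sequence: (14, 5, 5).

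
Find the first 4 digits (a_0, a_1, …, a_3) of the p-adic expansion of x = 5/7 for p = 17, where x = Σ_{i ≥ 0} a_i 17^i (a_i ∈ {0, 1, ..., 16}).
(a_0, …, a_3) = (8, 2, 12, 9)

v_17(5/7) = 0 (numerator and denominator both coprime to 17), so x ∈ ℤ_17^×. Compute digits iteratively via a_i = x_i mod 17, x_{i+1} = (x_i − a_i)/17, with x_0 = x:
  x_0 = 5/7;  a_0 = 8;  x_1 = (x_0 − 8)/17 = -3/7
  x_1 = -3/7;  a_1 = 2;  x_2 = (x_1 − 2)/17 = -1/7
  x_2 = -1/7;  a_2 = 12;  x_3 = (x_2 − 12)/17 = -5/7
  x_3 = -5/7;  a_3 = 9;  x_4 = (x_3 − 9)/17 = -4/7
Digits: (8, 2, 12, 9).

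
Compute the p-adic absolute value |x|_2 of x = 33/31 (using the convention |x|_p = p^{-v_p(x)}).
|33/31|_2 = 1

Step 1 — compute v_2(x) by factoring powers of 2 out of the numerator and denominator: v_2(33/31) = 0. Step 2 — apply |x|_p = p^{-v_p(x)} = 2^{0} = 1.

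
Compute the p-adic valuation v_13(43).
v_13(43) = 0

v_13(n) is the largest exponent k such that 13^k divides n. Factor out: 43 = 13^0 · 43. (Sign doesn't affect v_p.) So v_13(43) = 0.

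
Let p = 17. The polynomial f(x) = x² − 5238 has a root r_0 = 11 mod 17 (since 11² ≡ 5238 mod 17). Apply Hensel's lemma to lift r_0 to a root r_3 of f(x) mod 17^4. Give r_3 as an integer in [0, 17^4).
r_3 = 41321 (mod 83521)

Hensel's recurrence: r_{i+1} = r_i − f(r_i)·(f′(r_i))^{-1} mod 17^{i+2}, with f′(x) = 2x. Iterate:
  r_0 = 11 (mod 17)
  r_1 = 283 (mod 289)
  r_2 = 2017 (mod 4913)
  r_3 = 41321 (mod 83521)
Final: r_3 = 41321, and one checks f(r_3) ≡ 0 mod 17^4.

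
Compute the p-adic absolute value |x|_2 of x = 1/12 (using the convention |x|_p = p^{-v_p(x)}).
|1/12|_2 = 4

Step 1 — compute v_2(x) by factoring powers of 2 out of the numerator and denominator: v_2(1/12) = -2. Step 2 — apply |x|_p = p^{-v_p(x)} = 2^{2} = 4.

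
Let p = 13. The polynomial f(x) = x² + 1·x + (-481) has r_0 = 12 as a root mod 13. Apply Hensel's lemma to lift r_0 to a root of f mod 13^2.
r_1 = 25 (mod 169)

Hensel: r_{i+1} = r_i − f(r_i)·(f′(r_i))^{-1} mod 13^{i+2}, f′(x) = 2x + 1. Iterate:
  r_0 = 12 (mod 13)
  r_1 = 25 (mod 169)
Final: r = 25 satisfies f(r) ≡ 0 mod 13^2.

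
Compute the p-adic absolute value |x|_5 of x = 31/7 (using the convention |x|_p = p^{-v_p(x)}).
|31/7|_5 = 1

Step 1 — compute v_5(x) by factoring powers of 5 out of the numerator and denominator: v_5(31/7) = 0. Step 2 — apply |x|_p = p^{-v_p(x)} = 5^{0} = 1.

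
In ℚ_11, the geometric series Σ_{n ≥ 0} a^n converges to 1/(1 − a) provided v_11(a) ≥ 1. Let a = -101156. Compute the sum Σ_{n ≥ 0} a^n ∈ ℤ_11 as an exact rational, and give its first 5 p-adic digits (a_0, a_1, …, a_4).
Σ a^n = 1/(1 − a) = 1/101157;  first 5 digits = (1, 0, 0, 1, 4)

v_11(a) = 3 ≥ 1, so the series converges in ℤ_11 to 1/(1 − a) = 1/(1 − (-101156)) = 1/101157. Expand this rational in ℤ_11: compute digits iteratively via d_i = x_i mod 11, x_{i+1} = (x_i − d_i)/11. The first 5 digits are (1, 0, 0, 1, 4).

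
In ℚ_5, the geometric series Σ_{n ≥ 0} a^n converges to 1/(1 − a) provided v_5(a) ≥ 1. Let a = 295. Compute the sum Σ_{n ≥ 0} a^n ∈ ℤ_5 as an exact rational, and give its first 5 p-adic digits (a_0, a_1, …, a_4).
Σ a^n = 1/(1 − a) = -1/294;  first 5 digits = (1, 4, 2, 2, 1)

v_5(a) = 1 ≥ 1, so the series converges in ℤ_5 to 1/(1 − a) = 1/(1 − 295) = -1/294. Expand this rational in ℤ_5: compute digits iteratively via d_i = x_i mod 5, x_{i+1} = (x_i − d_i)/5. The first 5 digits are (1, 4, 2, 2, 1).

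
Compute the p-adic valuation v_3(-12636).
v_3(-12636) = 5

v_3(n) is the largest exponent k such that 3^k divides n. Factor out: -12636 = -3^5 · 52. (Sign doesn't affect v_p.) So v_3(-12636) = 5.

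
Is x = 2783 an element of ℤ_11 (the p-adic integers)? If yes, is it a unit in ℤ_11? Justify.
x ∈ ℤ_11 but not a unit; v_11(x) = 2 > 0

ℤ_11 = {x ∈ ℚ_11 : v_11(x) ≥ 0} and ℤ_11^× = {x ∈ ℤ_11 : v_11(x) = 0}. Here v_11(2783) = v_11(num) − v_11(den) = 2; compare against these criteria.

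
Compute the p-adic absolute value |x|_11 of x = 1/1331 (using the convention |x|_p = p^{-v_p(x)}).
|1/1331|_11 = 1331

Step 1 — compute v_11(x) by factoring powers of 11 out of the numerator and denominator: v_11(1/1331) = -3. Step 2 — apply |x|_p = p^{-v_p(x)} = 11^{3} = 1331.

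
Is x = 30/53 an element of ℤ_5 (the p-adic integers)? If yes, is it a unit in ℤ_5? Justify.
x ∈ ℤ_5 but not a unit; v_5(x) = 1 > 0

ℤ_5 = {x ∈ ℚ_5 : v_5(x) ≥ 0} and ℤ_5^× = {x ∈ ℤ_5 : v_5(x) = 0}. Here v_5(30/53) = v_5(num) − v_5(den) = 1; compare against these criteria.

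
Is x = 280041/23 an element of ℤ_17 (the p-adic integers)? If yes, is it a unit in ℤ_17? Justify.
x ∈ ℤ_17 but not a unit; v_17(x) = 3 > 0

ℤ_17 = {x ∈ ℚ_17 : v_17(x) ≥ 0} and ℤ_17^× = {x ∈ ℤ_17 : v_17(x) = 0}. Here v_17(280041/23) = v_17(num) − v_17(den) = 3; compare against these criteria.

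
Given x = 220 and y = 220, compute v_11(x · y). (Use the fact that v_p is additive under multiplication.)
v_11(48400) = 2

v_p(x) = 1 (factor: 220 = 11^1 · 20); v_p(y) = 1 (factor: 220 = 11^1 · 20). Additivity: v_p(xy) = v_p(x) + v_p(y) = 1 + 1 = 2. (Direct check: xy = 48400 = 11^2 · (400).)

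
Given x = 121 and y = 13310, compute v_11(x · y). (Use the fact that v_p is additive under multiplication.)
v_11(1610510) = 5

v_p(x) = 2 (factor: 121 = 11^2 · 1); v_p(y) = 3 (factor: 13310 = 11^3 · 10). Additivity: v_p(xy) = v_p(x) + v_p(y) = 2 + 3 = 5. (Direct check: xy = 1610510 = 11^5 · (10).)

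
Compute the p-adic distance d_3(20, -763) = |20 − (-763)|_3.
d_3(20, -763) = 1/27

Step 1 — x − y = 20 − (-763) = 783. Step 2 — v_3(783) = 3 (factor: 783 = (3^3 · 29); the sign does not affect v_p). Step 3 — |x − y|_3 = 3^{-3} = 1/27.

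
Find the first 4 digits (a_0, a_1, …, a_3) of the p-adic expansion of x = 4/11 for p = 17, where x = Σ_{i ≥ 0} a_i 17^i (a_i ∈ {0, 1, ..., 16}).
(a_0, …, a_3) = (5, 9, 1, 3)

v_17(4/11) = 0 (numerator and denominator both coprime to 17), so x ∈ ℤ_17^×. Compute digits iteratively via a_i = x_i mod 17, x_{i+1} = (x_i − a_i)/17, with x_0 = x:
  x_0 = 4/11;  a_0 = 5;  x_1 = (x_0 − 5)/17 = -3/11
  x_1 = -3/11;  a_1 = 9;  x_2 = (x_1 − 9)/17 = -6/11
  x_2 = -6/11;  a_2 = 1;  x_3 = (x_2 − 1)/17 = -1/11
  x_3 = -1/11;  a_3 = 3;  x_4 = (x_3 − 3)/17 = -2/11
Digits: (5, 9, 1, 3).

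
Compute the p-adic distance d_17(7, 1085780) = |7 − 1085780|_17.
d_17(7, 1085780) = 1/83521

Step 1 — x − y = 7 − 1085780 = -1085773. Step 2 — v_17(-1085773) = 4 (factor: -1085773 = −(17^4 · 13); the sign does not affect v_p). Step 3 — |x − y|_17 = 17^{-4} = 1/83521.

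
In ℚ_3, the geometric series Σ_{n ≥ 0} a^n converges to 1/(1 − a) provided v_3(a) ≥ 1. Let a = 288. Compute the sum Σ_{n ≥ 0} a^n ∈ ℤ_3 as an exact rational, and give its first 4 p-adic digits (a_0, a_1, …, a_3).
Σ a^n = 1/(1 − a) = -1/287;  first 4 digits = (1, 0, 2, 1)

v_3(a) = 2 ≥ 1, so the series converges in ℤ_3 to 1/(1 − a) = 1/(1 − 288) = -1/287. Expand this rational in ℤ_3: compute digits iteratively via d_i = x_i mod 3, x_{i+1} = (x_i − d_i)/3. The first 4 digits are (1, 0, 2, 1).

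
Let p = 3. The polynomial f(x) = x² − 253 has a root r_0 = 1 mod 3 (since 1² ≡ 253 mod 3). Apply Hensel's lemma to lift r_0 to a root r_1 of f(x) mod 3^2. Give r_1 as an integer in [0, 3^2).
r_1 = 1 (mod 9)

Hensel's recurrence: r_{i+1} = r_i − f(r_i)·(f′(r_i))^{-1} mod 3^{i+2}, with f′(x) = 2x. Iterate:
  r_0 = 1 (mod 3)
  r_1 = 1 (mod 9)
Final: r_1 = 1, and one checks f(r_1) ≡ 0 mod 3^2.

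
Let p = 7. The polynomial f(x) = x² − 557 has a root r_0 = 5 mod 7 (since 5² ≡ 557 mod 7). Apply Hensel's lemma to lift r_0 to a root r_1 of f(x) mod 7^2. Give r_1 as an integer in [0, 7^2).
r_1 = 19 (mod 49)

Hensel's recurrence: r_{i+1} = r_i − f(r_i)·(f′(r_i))^{-1} mod 7^{i+2}, with f′(x) = 2x. Iterate:
  r_0 = 5 (mod 7)
  r_1 = 19 (mod 49)
Final: r_1 = 19, and one checks f(r_1) ≡ 0 mod 7^2.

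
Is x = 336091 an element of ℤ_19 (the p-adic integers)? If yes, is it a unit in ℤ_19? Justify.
x ∈ ℤ_19 but not a unit; v_19(x) = 3 > 0

ℤ_19 = {x ∈ ℚ_19 : v_19(x) ≥ 0} and ℤ_19^× = {x ∈ ℤ_19 : v_19(x) = 0}. Here v_19(336091) = v_19(num) − v_19(den) = 3; compare against these criteria.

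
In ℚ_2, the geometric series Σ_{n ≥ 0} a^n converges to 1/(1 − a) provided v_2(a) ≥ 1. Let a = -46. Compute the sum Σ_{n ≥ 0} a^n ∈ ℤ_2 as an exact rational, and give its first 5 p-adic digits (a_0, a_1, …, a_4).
Σ a^n = 1/(1 − a) = 1/47;  first 5 digits = (1, 1, 1, 1, 0)

v_2(a) = 1 ≥ 1, so the series converges in ℤ_2 to 1/(1 − a) = 1/(1 − (-46)) = 1/47. Expand this rational in ℤ_2: compute digits iteratively via d_i = x_i mod 2, x_{i+1} = (x_i − d_i)/2. The first 5 digits are (1, 1, 1, 1, 0).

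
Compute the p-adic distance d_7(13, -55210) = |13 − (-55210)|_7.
d_7(13, -55210) = 1/2401

Step 1 — x − y = 13 − (-55210) = 55223. Step 2 — v_7(55223) = 4 (factor: 55223 = (7^4 · 23); the sign does not affect v_p). Step 3 — |x − y|_7 = 7^{-4} = 1/2401.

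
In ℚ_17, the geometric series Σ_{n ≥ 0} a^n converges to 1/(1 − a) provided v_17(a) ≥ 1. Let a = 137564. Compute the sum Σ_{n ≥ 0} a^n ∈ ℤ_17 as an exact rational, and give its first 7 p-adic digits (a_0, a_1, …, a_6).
Σ a^n = 1/(1 − a) = -1/137563;  first 7 digits = (1, 0, 0, 11, 1, 0, 2)

v_17(a) = 3 ≥ 1, so the series converges in ℤ_17 to 1/(1 − a) = 1/(1 − 137564) = -1/137563. Expand this rational in ℤ_17: compute digits iteratively via d_i = x_i mod 17, x_{i+1} = (x_i − d_i)/17. The first 7 digits are (1, 0, 0, 11, 1, 0, 2).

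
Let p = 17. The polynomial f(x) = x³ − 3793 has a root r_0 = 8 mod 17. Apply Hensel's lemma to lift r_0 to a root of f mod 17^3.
r_2 = 144 (mod 4913)

Hensel: r_{i+1} = r_i − f(r_i)/f′(r_i) mod 17^{i+2}, where f′(x) = 3x². Iterate:
  r_0 = 8 (mod 17)
  r_1 = 144 (mod 289)
  r_2 = 144 (mod 4913)
Final: r = 144 with f(r) ≡ 0 mod 17^3.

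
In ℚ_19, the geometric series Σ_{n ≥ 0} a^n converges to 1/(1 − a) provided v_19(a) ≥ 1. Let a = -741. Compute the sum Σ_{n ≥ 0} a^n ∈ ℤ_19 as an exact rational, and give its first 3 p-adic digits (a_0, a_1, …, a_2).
Σ a^n = 1/(1 − a) = 1/742;  first 3 digits = (1, 18, 17)

v_19(a) = 1 ≥ 1, so the series converges in ℤ_19 to 1/(1 − a) = 1/(1 − (-741)) = 1/742. Expand this rational in ℤ_19: compute digits iteratively via d_i = x_i mod 19, x_{i+1} = (x_i − d_i)/19. The first 3 digits are (1, 18, 17).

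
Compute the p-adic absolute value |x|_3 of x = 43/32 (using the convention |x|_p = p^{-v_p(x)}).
|43/32|_3 = 1

Step 1 — compute v_3(x) by factoring powers of 3 out of the numerator and denominator: v_3(43/32) = 0. Step 2 — apply |x|_p = p^{-v_p(x)} = 3^{0} = 1.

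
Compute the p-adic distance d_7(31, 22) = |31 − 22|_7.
d_7(31, 22) = 1

Step 1 — x − y = 31 − 22 = 9. Step 2 — v_7(9) = 0 (factor: 9 = (7^0 · 9); the sign does not affect v_p). Step 3 — |x − y|_7 = 7^{0} = 1.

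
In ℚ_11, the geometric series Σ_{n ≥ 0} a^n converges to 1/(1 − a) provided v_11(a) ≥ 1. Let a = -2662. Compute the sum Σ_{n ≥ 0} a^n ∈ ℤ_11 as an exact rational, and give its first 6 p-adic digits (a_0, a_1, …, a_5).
Σ a^n = 1/(1 − a) = 1/2663;  first 6 digits = (1, 0, 0, 9, 10, 10)

v_11(a) = 3 ≥ 1, so the series converges in ℤ_11 to 1/(1 − a) = 1/(1 − (-2662)) = 1/2663. Expand this rational in ℤ_11: compute digits iteratively via d_i = x_i mod 11, x_{i+1} = (x_i − d_i)/11. The first 6 digits are (1, 0, 0, 9, 10, 10).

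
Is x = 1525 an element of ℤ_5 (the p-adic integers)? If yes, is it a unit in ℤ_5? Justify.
x ∈ ℤ_5 but not a unit; v_5(x) = 2 > 0

ℤ_5 = {x ∈ ℚ_5 : v_5(x) ≥ 0} and ℤ_5^× = {x ∈ ℤ_5 : v_5(x) = 0}. Here v_5(1525) = v_5(num) − v_5(den) = 2; compare against these criteria.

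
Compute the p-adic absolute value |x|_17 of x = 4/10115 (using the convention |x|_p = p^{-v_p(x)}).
|4/10115|_17 = 289

Step 1 — compute v_17(x) by factoring powers of 17 out of the numerator and denominator: v_17(4/10115) = -2. Step 2 — apply |x|_p = p^{-v_p(x)} = 17^{2} = 289.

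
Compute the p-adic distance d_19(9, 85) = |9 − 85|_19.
d_19(9, 85) = 1/19

Step 1 — x − y = 9 − 85 = -76. Step 2 — v_19(-76) = 1 (factor: -76 = −(19^1 · 4); the sign does not affect v_p). Step 3 — |x − y|_19 = 19^{-1} = 1/19.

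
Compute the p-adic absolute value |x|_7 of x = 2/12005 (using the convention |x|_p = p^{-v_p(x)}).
|2/12005|_7 = 2401

Step 1 — compute v_7(x) by factoring powers of 7 out of the numerator and denominator: v_7(2/12005) = -4. Step 2 — apply |x|_p = p^{-v_p(x)} = 7^{4} = 2401.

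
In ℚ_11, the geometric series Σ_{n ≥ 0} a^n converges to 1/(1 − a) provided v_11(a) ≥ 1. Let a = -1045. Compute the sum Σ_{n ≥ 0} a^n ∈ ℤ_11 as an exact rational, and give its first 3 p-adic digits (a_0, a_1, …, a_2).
Σ a^n = 1/(1 − a) = 1/1046;  first 3 digits = (1, 4, 7)

v_11(a) = 1 ≥ 1, so the series converges in ℤ_11 to 1/(1 − a) = 1/(1 − (-1045)) = 1/1046. Expand this rational in ℤ_11: compute digits iteratively via d_i = x_i mod 11, x_{i+1} = (x_i − d_i)/11. The first 3 digits are (1, 4, 7).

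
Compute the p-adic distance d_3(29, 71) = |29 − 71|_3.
d_3(29, 71) = 1/3

Step 1 — x − y = 29 − 71 = -42. Step 2 — v_3(-42) = 1 (factor: -42 = −(3^1 · 14); the sign does not affect v_p). Step 3 — |x − y|_3 = 3^{-1} = 1/3.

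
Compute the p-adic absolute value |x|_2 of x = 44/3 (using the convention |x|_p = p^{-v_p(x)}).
|44/3|_2 = 1/4

Step 1 — compute v_2(x) by factoring powers of 2 out of the numerator and denominator: v_2(44/3) = 2. Step 2 — apply |x|_p = p^{-v_p(x)} = 2^{-2} = 1/4.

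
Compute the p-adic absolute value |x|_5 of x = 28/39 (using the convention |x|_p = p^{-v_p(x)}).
|28/39|_5 = 1

Step 1 — compute v_5(x) by factoring powers of 5 out of the numerator and denominator: v_5(28/39) = 0. Step 2 — apply |x|_p = p^{-v_p(x)} = 5^{0} = 1.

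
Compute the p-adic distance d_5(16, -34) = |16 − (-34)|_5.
d_5(16, -34) = 1/25

Step 1 — x − y = 16 − (-34) = 50. Step 2 — v_5(50) = 2 (factor: 50 = (5^2 · 2); the sign does not affect v_p). Step 3 — |x − y|_5 = 5^{-2} = 1/25.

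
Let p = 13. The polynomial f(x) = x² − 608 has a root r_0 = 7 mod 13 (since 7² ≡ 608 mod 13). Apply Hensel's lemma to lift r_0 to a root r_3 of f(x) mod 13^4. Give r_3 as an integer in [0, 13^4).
r_3 = 19156 (mod 28561)

Hensel's recurrence: r_{i+1} = r_i − f(r_i)·(f′(r_i))^{-1} mod 13^{i+2}, with f′(x) = 2x. Iterate:
  r_0 = 7 (mod 13)
  r_1 = 59 (mod 169)
  r_2 = 1580 (mod 2197)
  r_3 = 19156 (mod 28561)
Final: r_3 = 19156, and one checks f(r_3) ≡ 0 mod 13^4.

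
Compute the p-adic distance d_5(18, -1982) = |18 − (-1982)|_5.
d_5(18, -1982) = 1/125

Step 1 — x − y = 18 − (-1982) = 2000. Step 2 — v_5(2000) = 3 (factor: 2000 = (5^3 · 16); the sign does not affect v_p). Step 3 — |x − y|_5 = 5^{-3} = 1/125.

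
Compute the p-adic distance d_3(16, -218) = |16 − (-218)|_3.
d_3(16, -218) = 1/9

Step 1 — x − y = 16 − (-218) = 234. Step 2 — v_3(234) = 2 (factor: 234 = (3^2 · 26); the sign does not affect v_p). Step 3 — |x − y|_3 = 3^{-2} = 1/9.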